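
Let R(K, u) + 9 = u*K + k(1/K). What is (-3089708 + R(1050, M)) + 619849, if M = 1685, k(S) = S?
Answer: -735648899/1050 ≈ -7.0062e+5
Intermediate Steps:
R(K, u) = -9 + 1/K + K*u (R(K, u) = -9 + (u*K + 1/K) = -9 + (K*u + 1/K) = -9 + (1/K + K*u) = -9 + 1/K + K*u)
(-3089708 + R(1050, M)) + 619849 = (-3089708 + (-9 + 1/1050 + 1050*1685)) + 619849 = (-3089708 + (-9 + 1/1050 + 1769250)) + 619849 = (-3089708 + 1857703051/1050) + 619849 = -1386490349/1050 + 619849 = -735648899/1050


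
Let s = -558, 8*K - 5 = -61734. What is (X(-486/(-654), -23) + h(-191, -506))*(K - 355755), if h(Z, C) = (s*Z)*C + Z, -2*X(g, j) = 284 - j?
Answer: 313625058388625/16 ≈ 1.9602e+13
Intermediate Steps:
K = -61729/8 (K = 5/8 + (⅛)*(-61734) = 5/8 - 30867/4 = -61729/8 ≈ -7716.1)
X(g, j) = -142 + j/2 (X(g, j) = -(284 - j)/2 = -142 + j/2)
h(Z, C) = Z - 558*C*Z (h(Z, C) = (-558*Z)*C + Z = -558*C*Z + Z = Z - 558*C*Z)
(X(-486/(-654), -23) + h(-191, -506))*(K - 355755) = ((-142 + (½)*(-23)) - 191*(1 - 558*(-506)))*(-61729/8 - 355755) = ((-142 - 23/2) - 191*(1 + 282348))*(-2907769/8) = (-307/2 - 191*282349)*(-2907769/8) = (-307/2 - 53928659)*(-2907769/8) = -107857625/2*(-2907769/8) = 313625058388625/16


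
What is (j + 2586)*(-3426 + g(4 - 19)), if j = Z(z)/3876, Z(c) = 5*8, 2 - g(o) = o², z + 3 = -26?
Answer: -9143824756/969 ≈ -9.4364e+6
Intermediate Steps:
z = -29 (z = -3 - 26 = -29)
g(o) = 2 - o²
Z(c) = 40
j = 10/969 (j = 40/3876 = 40*(1/3876) = 10/969 ≈ 0.010320)
(j + 2586)*(-3426 + g(4 - 19)) = (10/969 + 2586)*(-3426 + (2 - (4 - 19)²)) = 2505844*(-3426 + (2 - 1*(-15)²))/969 = 2505844*(-3426 + (2 - 1*225))/969 = 2505844*(-3426 + (2 - 225))/969 = 2505844*(-3426 - 223)/969 = (2505844/969)*(-3649) = -9143824756/969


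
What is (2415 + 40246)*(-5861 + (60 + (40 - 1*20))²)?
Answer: 22994279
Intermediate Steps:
(2415 + 40246)*(-5861 + (60 + (40 - 1*20))²) = 42661*(-5861 + (60 + (40 - 20))²) = 42661*(-5861 + (60 + 20)²) = 42661*(-5861 + 80²) = 42661*(-5861 + 6400) = 42661*539 = 22994279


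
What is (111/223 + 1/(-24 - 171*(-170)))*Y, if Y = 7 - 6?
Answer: 3679873/7392450 ≈ 0.49779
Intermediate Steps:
Y = 1
(111/223 + 1/(-24 - 171*(-170)))*Y = (111/223 + 1/(-24 - 171*(-170)))*1 = (111*(1/223) - 1/170/(-195))*1 = (111/223 - 1/195*(-1/170))*1 = (111/223 + 1/33150)*1 = (3679873/7392450)*1 = 3679873/7392450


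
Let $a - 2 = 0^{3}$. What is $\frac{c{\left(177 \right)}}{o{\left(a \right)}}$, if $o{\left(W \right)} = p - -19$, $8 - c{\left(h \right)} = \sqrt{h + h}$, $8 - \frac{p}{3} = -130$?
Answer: $\frac{8}{433} - \frac{\sqrt{354}}{433} \approx -0.024977$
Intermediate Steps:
$p = 414$ ($p = 24 - -390 = 24 + 390 = 414$)
$a = 2$ ($a = 2 + 0^{3} = 2 + 0 = 2$)
$c{\left(h \right)} = 8 - \sqrt{2} \sqrt{h}$ ($c{\left(h \right)} = 8 - \sqrt{h + h} = 8 - \sqrt{2 h} = 8 - \sqrt{2} \sqrt{h}$)
$o{\left(W \right)} = 433$ ($o{\left(W \right)} = 414 - -19 = 414 + 19 = 433$)
$\frac{c{\left(177 \right)}}{o{\left(a \right)}} = \frac{8 - \sqrt{2} \sqrt{177}}{433} = \left(8 - \sqrt{354}\right) \frac{1}{433} = \frac{8}{433} - \frac{\sqrt{354}}{433}$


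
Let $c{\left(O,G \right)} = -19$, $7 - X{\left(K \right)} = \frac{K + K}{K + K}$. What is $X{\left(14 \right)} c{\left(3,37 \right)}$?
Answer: $-114$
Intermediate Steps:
$X{\left(K \right)} = 6$ ($X{\left(K \right)} = 7 - \frac{K + K}{K + K} = 7 - \frac{2 K}{2 K} = 7 - 2 K \frac{1}{2 K} = 7 - 1 = 6$)
$X{\left(14 \right)} c{\left(3,37 \right)} = 6 \left(-19\right) = -114$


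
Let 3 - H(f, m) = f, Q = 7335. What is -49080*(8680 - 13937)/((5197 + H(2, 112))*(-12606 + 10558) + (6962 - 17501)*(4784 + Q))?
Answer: -51602712/27673529 ≈ -1.8647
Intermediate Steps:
H(f, m) = 3 - f
-49080*(8680 - 13937)/((5197 + H(2, 112))*(-12606 + 10558) + (6962 - 17501)*(4784 + Q)) = -49080*(8680 - 13937)/((5197 + (3 - 1*2))*(-12606 + 10558) + (6962 - 17501)*(4784 + 7335)) = -49080*(-5257/((5197 + (3 - 2))*(-2048) - 10539*12119)) = -49080*(-5257/((5197 + 1)*(-2048) - 127722141)) = -49080*(-5257/(5198*(-2048) - 127722141)) = -49080*(-5257/(-10645504 - 127722141)) = -49080/((-138367645*(-1/5257))) = -49080/138367645/5257 = -49080*5257/138367645 = -51602712/27673529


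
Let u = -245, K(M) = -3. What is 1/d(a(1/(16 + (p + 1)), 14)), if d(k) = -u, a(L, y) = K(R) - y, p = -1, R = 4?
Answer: 1/245 ≈ 0.0040816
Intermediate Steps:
a(L, y) = -3 - y
d(k) = 245 (d(k) = -1*(-245) = 245)
1/d(a(1/(16 + (p + 1)), 14)) = 1/245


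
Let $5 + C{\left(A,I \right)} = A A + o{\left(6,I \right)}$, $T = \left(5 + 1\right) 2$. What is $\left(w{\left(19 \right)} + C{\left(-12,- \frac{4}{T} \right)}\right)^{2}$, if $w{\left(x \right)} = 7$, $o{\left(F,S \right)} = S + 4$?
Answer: $\frac{201601}{9} \approx 22400.0$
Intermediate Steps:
$o{\left(F,S \right)} = 4 + S$
$T = 12$ ($T = 6 \cdot 2 = 12$)
$C{\left(A,I \right)} = -1 + I + A^{2}$ ($C{\left(A,I \right)} = -5 + \left(A A + \left(4 + I\right)\right) = -5 + \left(A^{2} + \left(4 + I\right)\right) = -5 + \left(4 + I + A^{2}\right) = -1 + I + A^{2}$)
$\left(w{\left(19 \right)} + C{\left(-12,- \frac{4}{T} \right)}\right)^{2} = \left(7 - \left(1 - 144 + \frac{1}{3}\right)\right)^{2} = \left(7 - - \frac{428}{3}\right)^{2} = \left(7 + \frac{428}{3}\right)^{2} = \left(\frac{449}{3}\right)^{2} = \frac{201601}{9}$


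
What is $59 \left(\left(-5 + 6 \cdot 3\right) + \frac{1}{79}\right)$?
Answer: $\frac{60652}{79} \approx 767.75$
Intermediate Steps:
$59 \left(\left(-5 + 6 \cdot 3\right) + \frac{1}{79}\right) = 59 \left(\left(-5 + 18\right) + \frac{1}{79}\right) = 59 \left(13 + \frac{1}{79}\right) = 59 \cdot \frac{1028}{79} = \frac{60652}{79}$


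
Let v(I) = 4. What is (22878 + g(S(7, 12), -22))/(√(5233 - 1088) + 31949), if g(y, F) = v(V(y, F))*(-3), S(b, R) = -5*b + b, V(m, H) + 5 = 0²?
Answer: 365272917/510367228 - 11433*√4145/510367228 ≈ 0.71426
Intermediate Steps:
V(m, H) = -5 (V(m, H) = -5 + 0² = -5 + 0 = -5)
S(b, R) = -4*b
g(y, F) = -12 (g(y, F) = 4*(-3) = -12)
(22878 + g(S(7, 12), -22))/(√(5233 - 1088) + 31949) = (22878 - 12)/(√(5233 - 1088) + 31949) = 22866/(√4145 + 31949) = 22866/(31949 + √4145)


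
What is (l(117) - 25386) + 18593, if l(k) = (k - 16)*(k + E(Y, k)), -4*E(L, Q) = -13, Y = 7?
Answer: 21409/4 ≈ 5352.3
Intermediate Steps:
E(L, Q) = 13/4 (E(L, Q) = -¼*(-13) = 13/4)
l(k) = (-16 + k)*(13/4 + k) (l(k) = (k - 16)*(k + 13/4) = (-16 + k)*(13/4 + k))
(l(117) - 25386) + 18593 = ((-52 + 117² - 51/4*117) - 25386) + 18593 = ((-52 + 13689 - 5967/4) - 25386) + 18593 = (48581/4 - 25386) + 18593 = -52963/4 + 18593 = 21409/4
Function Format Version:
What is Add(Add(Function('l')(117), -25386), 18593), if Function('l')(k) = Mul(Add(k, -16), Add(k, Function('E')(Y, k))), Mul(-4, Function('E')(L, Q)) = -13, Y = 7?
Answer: Rational(21409, 4) ≈ 5352.3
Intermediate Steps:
Function('E')(L, Q) = Rational(13, 4) (Function('E')(L, Q) = Mul(Rational(-1, 4), -13) = Rational(13, 4))
Function('l')(k) = Mul(Add(-16, k), Add(Rational(13, 4), k)) (Function('l')(k) = Mul(Add(k, -16), Add(k, Rational(13, 4))) = Mul(Add(-16, k), Add(Rational(13, 4), k)))
Add(Add(Function('l')(117), -25386), 18593) = Add(Add(Add(-52, Pow(117, 2), Mul(Rational(-51, 4), 117)), -25386), 18593) = Add(Add(Add(-52, 13689, Rational(-5967, 4)), -25386), 18593) = Add(Add(Rational(48581, 4), -25386), 18593) = Add(Rational(-52963, 4), 18593) = Rational(21409, 4)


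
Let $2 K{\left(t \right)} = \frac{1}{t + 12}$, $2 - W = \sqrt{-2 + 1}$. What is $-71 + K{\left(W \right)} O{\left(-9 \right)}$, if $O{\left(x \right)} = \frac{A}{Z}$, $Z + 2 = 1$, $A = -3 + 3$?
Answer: $-71$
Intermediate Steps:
$A = 0$
$Z = -1$ ($Z = -2 + 1 = -1$)
$W = 2 - i$ ($W = 2 - \sqrt{-2 + 1} = 2 - \sqrt{-1} = 2 - i \approx 2.0 - 1.0 i$)
$O{\left(x \right)} = 0$ ($O{\left(x \right)} = \frac{0}{-1} = 0 \left(-1\right) = 0$)
$K{\left(t \right)} = \frac{1}{2 \left(12 + t\right)}$ ($K{\left(t \right)} = \frac{1}{2 \left(t + 12\right)} = \frac{1}{2 \left(12 + t\right)}$)
$-71 + K{\left(W \right)} O{\left(-9 \right)} = -71 + \frac{1}{2 \left(12 + \left(2 - i\right)\right)} 0 = -71 + \frac{1}{2 \left(14 - i\right)} 0 = -71 + \frac{\frac{1}{197} \left(14 + i\right)}{2} \cdot 0 = -71 + \frac{14 + i}{394} \cdot 0 = -71 + 0 = -71$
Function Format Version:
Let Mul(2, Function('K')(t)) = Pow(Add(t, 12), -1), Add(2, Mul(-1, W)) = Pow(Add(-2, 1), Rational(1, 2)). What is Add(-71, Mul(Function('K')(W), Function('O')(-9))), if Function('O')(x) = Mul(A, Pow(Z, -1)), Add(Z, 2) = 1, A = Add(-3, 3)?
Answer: -71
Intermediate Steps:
A = 0
Z = -1 (Z = Add(-2, 1) = -1)
W = Add(2, Mul(-1, I)) (W = Add(2, Mul(-1, Pow(Add(-2, 1), Rational(1, 2)))) = Add(2, Mul(-1, Pow(-1, Rational(1, 2)))) = Add(2, Mul(-1, I)) ≈ Add(2.0000, Mul(-1.0000, I)))
Function('O')(x) = 0 (Function('O')(x) = Mul(0, Pow(-1, -1)) = Mul(0, -1) = 0)
Function('K')(t) = Mul(Rational(1, 2), Pow(Add(12, t), -1)) (Function('K')(t) = Mul(Rational(1, 2), Pow(Add(t, 12), -1)) = Mul(Rational(1, 2), Pow(Add(12, t), -1)))
Add(-71, Mul(Function('K')(W), Function('O')(-9))) = Add(-71, Mul(Mul(Rational(1, 2), Pow(Add(12, Add(2, Mul(-1, I))), -1)), 0)) = Add(-71, Mul(Mul(Rational(1, 2), Pow(Add(14, Mul(-1, I)), -1)), 0)) = Add(-71, Mul(Mul(Rational(1, 2), Mul(Rational(1, 197), Add(14, I))), 0)) = Add(-71, Mul(Mul(Rational(1, 394), Add(14, I)), 0)) = Add(-71, 0) = -71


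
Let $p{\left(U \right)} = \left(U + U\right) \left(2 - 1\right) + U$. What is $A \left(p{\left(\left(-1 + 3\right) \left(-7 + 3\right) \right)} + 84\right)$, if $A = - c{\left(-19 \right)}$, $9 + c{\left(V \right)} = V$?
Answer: $1680$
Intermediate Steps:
$c{\left(V \right)} = -9 + V$
$A = 28$ ($A = - (-9 - 19) = \left(-1\right) \left(-28\right) = 28$)
$p{\left(U \right)} = 3 U$ ($p{\left(U \right)} = 2 U 1 + U = 2 U + U = 3 U$)
$A \left(p{\left(\left(-1 + 3\right) \left(-7 + 3\right) \right)} + 84\right) = 28 \left(3 \left(-1 + 3\right) \left(-7 + 3\right) + 84\right) = 28 \left(3 \cdot 2 \left(-4\right) + 84\right) = 28 \left(3 \left(-8\right) + 84\right) = 28 \left(-24 + 84\right) = 28 \cdot 60 = 1680$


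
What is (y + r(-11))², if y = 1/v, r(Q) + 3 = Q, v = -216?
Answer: 9150625/46656 ≈ 196.13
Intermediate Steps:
r(Q) = -3 + Q
y = -1/216 (y = 1/(-216) = -1/216 ≈ -0.0046296)
(y + r(-11))² = (-1/216 + (-3 - 11))² = (-1/216 - 14)² = (-3025/216)² = 9150625/46656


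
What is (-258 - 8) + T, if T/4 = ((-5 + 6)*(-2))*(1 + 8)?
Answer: -338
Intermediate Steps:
T = -72 (T = 4*(((-5 + 6)*(-2))*(1 + 8)) = 4*((1*(-2))*9) = 4*(-2*9) = 4*(-18) = -72)
(-258 - 8) + T = (-258 - 8) - 72 = -266 - 72 = -338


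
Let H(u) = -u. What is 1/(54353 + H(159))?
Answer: 1/54194 ≈ 1.8452e-5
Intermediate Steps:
1/(54353 + H(159)) = 1/(54353 - 1*159) = 1/(54353 - 159) = 1/54194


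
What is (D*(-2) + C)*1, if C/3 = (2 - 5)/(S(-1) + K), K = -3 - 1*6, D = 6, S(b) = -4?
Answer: -147/13 ≈ -11.308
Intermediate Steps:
K = -9 (K = -3 - 6 = -9)
C = 9/13 (C = 3*((2 - 5)/(-4 - 9)) = 3*(-3/(-13)) = 3*(-3*(-1/13)) = 3*(3/13) = 9/13 ≈ 0.69231)
(D*(-2) + C)*1 = (6*(-2) + 9/13)*1 = (-12 + 9/13)*1 = -147/13*1 = -147/13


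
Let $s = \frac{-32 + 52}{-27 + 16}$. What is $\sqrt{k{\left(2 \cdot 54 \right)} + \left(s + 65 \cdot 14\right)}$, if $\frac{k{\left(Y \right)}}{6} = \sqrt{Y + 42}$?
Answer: $\frac{\sqrt{109890 + 3630 \sqrt{6}}}{11} \approx 31.332$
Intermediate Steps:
$s = - \frac{20}{11}$ ($s = \frac{20}{-11} = 20 \left(- \frac{1}{11}\right) = - \frac{20}{11} \approx -1.8182$)
$k{\left(Y \right)} = 6 \sqrt{42 + Y}$ ($k{\left(Y \right)} = 6 \sqrt{Y + 42} = 6 \sqrt{42 + Y}$)
$\sqrt{k{\left(2 \cdot 54 \right)} + \left(s + 65 \cdot 14\right)} = \sqrt{6 \sqrt{42 + 2 \cdot 54} + \left(- \frac{20}{11} + 65 \cdot 14\right)} = \sqrt{6 \sqrt{42 + 108} + \left(- \frac{20}{11} + 910\right)} = \sqrt{6 \sqrt{150} + \frac{9990}{11}} = \sqrt{6 \cdot 5 \sqrt{6} + \frac{9990}{11}} = \sqrt{30 \sqrt{6} + \frac{9990}{11}} = \sqrt{\frac{9990}{11} + 30 \sqrt{6}}$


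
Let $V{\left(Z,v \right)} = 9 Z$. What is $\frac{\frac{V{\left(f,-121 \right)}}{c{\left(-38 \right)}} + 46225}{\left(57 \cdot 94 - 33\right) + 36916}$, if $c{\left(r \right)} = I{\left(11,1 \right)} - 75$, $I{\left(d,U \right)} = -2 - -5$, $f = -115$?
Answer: $\frac{369915}{337928} \approx 1.0947$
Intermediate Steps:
$I{\left(d,U \right)} = 3$ ($I{\left(d,U \right)} = -2 + 5 = 3$)
$c{\left(r \right)} = -72$ ($c{\left(r \right)} = 3 - 75 = -72$)
$\frac{\frac{V{\left(f,-121 \right)}}{c{\left(-38 \right)}} + 46225}{\left(57 \cdot 94 - 33\right) + 36916} = \frac{\frac{9 \left(-115\right)}{-72} + 46225}{\left(57 \cdot 94 - 33\right) + 36916} = \frac{\left(-1035\right) \left(- \frac{1}{72}\right) + 46225}{\left(5358 - 33\right) + 36916} = \frac{\frac{115}{8} + 46225}{5325 + 36916} = \frac{369915}{8 \cdot 42241} = \frac{369915}{8} \cdot \frac{1}{42241} = \frac{369915}{337928}$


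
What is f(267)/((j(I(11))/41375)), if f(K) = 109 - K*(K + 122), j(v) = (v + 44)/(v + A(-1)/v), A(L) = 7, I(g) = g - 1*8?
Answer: -68685148000/141 ≈ -4.8713e+8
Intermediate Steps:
I(g) = -8 + g (I(g) = g - 8 = -8 + g)
j(v) = (44 + v)/(v + 7/v) (j(v) = (v + 44)/(v + 7/v) = (44 + v)/(v + 7/v))
f(K) = 109 - K*(122 + K)
f(267)/((j(I(11))/41375)) = (109 - 1*267² - 122*267)/((((-8 + 11)*(44 + (-8 + 11))/(7 + (-8 + 11)²))/41375)) = (109 - 1*71289 - 32574)/(((3*(44 + 3)/(7 + 3²))*(1/41375))) = (109 - 71289 - 32574)/(((3*47/(7 + 9))*(1/41375))) = -103754/((3*47/16)*(1/41375)) = -103754/((3*(1/16)*47)*(1/41375)) = -103754/((141/16)*(1/41375)) = -103754/141/662000 = -103754*662000/141 = -68685148000/141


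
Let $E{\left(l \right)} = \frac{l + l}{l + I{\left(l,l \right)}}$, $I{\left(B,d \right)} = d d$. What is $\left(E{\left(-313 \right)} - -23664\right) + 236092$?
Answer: $\frac{40521935}{156} \approx 2.5976 \cdot 10^{5}$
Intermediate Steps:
$I{\left(B,d \right)} = d^{2}$
$E{\left(l \right)} = \frac{2 l}{l + l^{2}}$ ($E{\left(l \right)} = \frac{l + l}{l + l^{2}} = \frac{2 l}{l + l^{2}}$)
$\left(E{\left(-313 \right)} - -23664\right) + 236092 = \left(\frac{2}{1 - 313} - -23664\right) + 236092 = \left(\frac{2}{-312} + 23664\right) + 236092 = \left(2 \left(- \frac{1}{312}\right) + 23664\right) + 236092 = \left(- \frac{1}{156} + 23664\right) + 236092 = \frac{3691583}{156} + 236092 = \frac{40521935}{156}$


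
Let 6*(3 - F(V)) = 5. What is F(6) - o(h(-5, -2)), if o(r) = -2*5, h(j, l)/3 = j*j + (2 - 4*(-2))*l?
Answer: 73/6 ≈ 12.167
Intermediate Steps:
F(V) = 13/6 (F(V) = 3 - 1/6*5 = 3 - 5/6 = 13/6)
h(j, l) = 3*j**2 + 30*l (h(j, l) = 3*(j*j + (2 - 4*(-2))*l) = 3*(j**2 + (2 + 8)*l) = 3*(j**2 + 10*l) = 3*j**2 + 30*l)
o(r) = -10
F(6) - o(h(-5, -2)) = 13/6 - 1*(-10) = 13/6 + 10 = 73/6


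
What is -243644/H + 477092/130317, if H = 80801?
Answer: 36355912/56308791 ≈ 0.64565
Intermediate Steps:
-243644/H + 477092/130317 = -243644/80801 + 477092/130317 = -243644*1/80801 + 477092*(1/130317) = -14332/4753 + 43372/11847 = 36355912/56308791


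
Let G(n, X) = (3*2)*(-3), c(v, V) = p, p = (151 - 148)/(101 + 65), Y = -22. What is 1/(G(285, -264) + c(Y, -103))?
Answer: -166/2985 ≈ -0.055611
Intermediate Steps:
p = 3/166 ≈ 0.018072
c(v, V) = 3/166
G(n, X) = -18 (G(n, X) = 6*(-3) = -18)
1/(G(285, -264) + c(Y, -103)) = 1/(-18 + 3/166) = 1/(-2985/166) = -166/2985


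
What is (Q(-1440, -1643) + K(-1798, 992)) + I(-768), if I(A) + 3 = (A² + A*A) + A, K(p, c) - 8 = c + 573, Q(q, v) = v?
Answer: 1178807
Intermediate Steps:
K(p, c) = 581 + c (K(p, c) = 8 + (c + 573) = 8 + (573 + c) = 581 + c)
I(A) = -3 + A + 2*A² (I(A) = -3 + ((A² + A*A) + A) = -3 + ((A² + A²) + A) = -3 + (2*A² + A) = -3 + (A + 2*A²) = -3 + A + 2*A²)
(Q(-1440, -1643) + K(-1798, 992)) + I(-768) = (-1643 + (581 + 992)) + (-3 - 768 + 2*(-768)²) = (-1643 + 1573) + (-3 - 768 + 2*589824) = -70 + (-3 - 768 + 1179648) = -70 + 1178877 = 1178807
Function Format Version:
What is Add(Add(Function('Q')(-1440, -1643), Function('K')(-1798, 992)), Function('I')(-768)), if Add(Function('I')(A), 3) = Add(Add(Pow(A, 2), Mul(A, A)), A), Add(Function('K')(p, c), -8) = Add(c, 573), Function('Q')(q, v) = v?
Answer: 1178807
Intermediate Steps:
Function('K')(p, c) = Add(581, c) (Function('K')(p, c) = Add(8, Add(c, 573)) = Add(8, Add(573, c)) = Add(581, c))
Function('I')(A) = Add(-3, A, Mul(2, Pow(A, 2))) (Function('I')(A) = Add(-3, Add(Add(Pow(A, 2), Mul(A, A)), A)) = Add(-3, Add(Add(Pow(A, 2), Pow(A, 2)), A)) = Add(-3, Add(Mul(2, Pow(A, 2)), A)) = Add(-3, Add(A, Mul(2, Pow(A, 2)))) = Add(-3, A, Mul(2, Pow(A, 2))))
Add(Add(Function('Q')(-1440, -1643), Function('K')(-1798, 992)), Function('I')(-768)) = Add(Add(-1643, Add(581, 992)), Add(-3, -768, Mul(2, Pow(-768, 2)))) = Add(Add(-1643, 1573), Add(-3, -768, Mul(2, 589824))) = Add(-70, Add(-3, -768, 1179648)) = Add(-70, 1178877) = 1178807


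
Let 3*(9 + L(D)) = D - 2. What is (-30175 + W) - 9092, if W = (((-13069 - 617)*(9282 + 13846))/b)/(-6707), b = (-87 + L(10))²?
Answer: -26332743267/670700 ≈ -39262.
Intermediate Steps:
L(D) = -29/3 + D/3 (L(D) = -9 + (D - 2)/3 = -9 + (-2 + D)/3 = -9 + (-⅔ + D/3) = -29/3 + D/3)
b = 78400/9 (b = (-87 + (-29/3 + (⅓)*10))² = (-87 + (-29/3 + 10/3))² = (-87 - 19/3)² = (-280/3)² = 78400/9 ≈ 8711.1)
W = 3633633/670700 (W = (((-13069 - 617)*(9282 + 13846))/(78400/9))/(-6707) = (-13686*23128*(9/78400))*(-1/6707) = -316529808*9/78400*(-1/6707) = -3633633/100*(-1/6707) = 3633633/670700 ≈ 5.4177)
(-30175 + W) - 9092 = (-30175 + 3633633/670700) - 9092 = -20234738867/670700 - 9092 = -26332743267/670700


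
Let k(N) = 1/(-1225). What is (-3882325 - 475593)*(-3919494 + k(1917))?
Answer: 20924020984885618/1225 ≈ 1.7081e+13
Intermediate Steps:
k(N) = -1/1225
(-3882325 - 475593)*(-3919494 + k(1917)) = (-3882325 - 475593)*(-3919494 - 1/1225) = -4357918*(-4801380151/1225) = 20924020984885618/1225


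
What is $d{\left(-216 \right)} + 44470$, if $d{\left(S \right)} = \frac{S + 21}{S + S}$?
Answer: $\frac{6403745}{144} \approx 44470.0$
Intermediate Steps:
$d{\left(S \right)} = \frac{21 + S}{2 S}$
$d{\left(-216 \right)} + 44470 = \frac{21 - 216}{2 \left(-216\right)} + 44470 = \frac{1}{2} \left(- \frac{1}{216}\right) \left(-195\right) + 44470 = \frac{65}{144} + 44470 = \frac{6403745}{144}$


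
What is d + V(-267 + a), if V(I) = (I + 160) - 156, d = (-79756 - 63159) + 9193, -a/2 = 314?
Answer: -134613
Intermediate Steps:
a = -628 (a = -2*314 = -628)
d = -133722 (d = -142915 + 9193 = -133722)
V(I) = 4 + I (V(I) = (160 + I) - 156 = 4 + I)
d + V(-267 + a) = -133722 + (4 + (-267 - 628)) = -133722 + (4 - 895) = -133722 - 891 = -134613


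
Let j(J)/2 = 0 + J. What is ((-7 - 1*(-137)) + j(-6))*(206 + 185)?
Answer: 46138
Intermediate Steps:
j(J) = 2*J (j(J) = 2*(0 + J) = 2*J)
((-7 - 1*(-137)) + j(-6))*(206 + 185) = ((-7 - 1*(-137)) + 2*(-6))*(206 + 185) = ((-7 + 137) - 12)*391 = (130 - 12)*391 = 118*391 = 46138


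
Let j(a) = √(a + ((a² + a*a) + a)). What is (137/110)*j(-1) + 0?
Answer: 0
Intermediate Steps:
j(a) = √(2*a + 2*a²) (j(a) = √(a + ((a² + a²) + a)) = √(a + (2*a² + a)) = √(a + (a + 2*a²)) = √(2*a + 2*a²))
(137/110)*j(-1) + 0 = (137/110)*(√2*√(-(1 - 1))) + 0 = (137*(1/110))*(√2*√(-1*0)) + 0 = 137*(√2*√0)/110 + 0 = 137*(√2*0)/110 + 0 = (137/110)*0 + 0 = 0 + 0 = 0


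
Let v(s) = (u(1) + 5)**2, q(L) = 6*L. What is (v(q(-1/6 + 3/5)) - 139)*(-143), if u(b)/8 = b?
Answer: -4290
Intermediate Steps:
u(b) = 8*b
v(s) = 169 (v(s) = (8*1 + 5)**2 = (8 + 5)**2 = 13**2 = 169)
(v(q(-1/6 + 3/5)) - 139)*(-143) = (169 - 139)*(-143) = 30*(-143) = -4290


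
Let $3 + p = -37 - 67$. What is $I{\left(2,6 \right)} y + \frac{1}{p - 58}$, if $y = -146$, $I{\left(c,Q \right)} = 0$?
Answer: $- \frac{1}{165} \approx -0.0060606$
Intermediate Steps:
$p = -107$ ($p = -3 - 104 = -107$)
$I{\left(2,6 \right)} y + \frac{1}{p - 58} = 0 \left(-146\right) + \frac{1}{-107 - 58} = 0 + \frac{1}{-107 - 58} = 0 + \frac{1}{-165} = 0 - \frac{1}{165} = - \frac{1}{165}$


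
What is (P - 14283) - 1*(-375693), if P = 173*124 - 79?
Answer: 382783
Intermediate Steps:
P = 21373 (P = 21452 - 79 = 21373)
(P - 14283) - 1*(-375693) = (21373 - 14283) - 1*(-375693) = 7090 + 375693 = 382783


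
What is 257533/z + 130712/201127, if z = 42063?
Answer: 57294978547/8460005001 ≈ 6.7725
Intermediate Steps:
257533/z + 130712/201127 = 257533/42063 + 130712/201127 = 57294978547/8460005001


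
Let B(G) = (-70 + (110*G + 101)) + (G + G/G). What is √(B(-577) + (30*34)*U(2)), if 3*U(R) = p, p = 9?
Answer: I*√60955 ≈ 246.89*I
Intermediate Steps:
U(R) = 3 (U(R) = (⅓)*9 = 3)
B(G) = 32 + 111*G (B(G) = (-70 + (101 + 110*G)) + (G + 1) = (31 + 110*G) + (1 + G) = 32 + 111*G)
√(B(-577) + (30*34)*U(2)) = √((32 + 111*(-577)) + (30*34)*3) = √((32 - 64047) + 1020*3) = √(-64015 + 3060) = √(-60955) = I*√60955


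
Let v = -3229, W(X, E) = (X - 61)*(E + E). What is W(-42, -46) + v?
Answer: 6247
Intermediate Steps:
W(X, E) = 2*E*(-61 + X) (W(X, E) = (-61 + X)*(2*E) = 2*E*(-61 + X))
W(-42, -46) + v = 2*(-46)*(-61 - 42) - 3229 = 2*(-46)*(-103) - 3229 = 9476 - 3229 = 6247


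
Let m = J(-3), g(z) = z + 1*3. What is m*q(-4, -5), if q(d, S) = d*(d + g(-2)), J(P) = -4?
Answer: -48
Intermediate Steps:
g(z) = 3 + z (g(z) = z + 3 = 3 + z)
q(d, S) = d*(1 + d) (q(d, S) = d*(d + (3 - 2)) = d*(d + 1) = d*(1 + d))
m = -4
m*q(-4, -5) = -(-16)*(1 - 4) = -(-16)*(-3) = -4*12 = -48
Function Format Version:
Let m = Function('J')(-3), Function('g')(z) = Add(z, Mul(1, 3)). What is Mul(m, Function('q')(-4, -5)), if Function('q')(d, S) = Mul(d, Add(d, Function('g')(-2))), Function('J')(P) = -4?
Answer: -48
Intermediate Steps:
Function('g')(z) = Add(3, z) (Function('g')(z) = Add(z, 3) = Add(3, z))
Function('q')(d, S) = Mul(d, Add(1, d)) (Function('q')(d, S) = Mul(d, Add(d, Add(3, -2))) = Mul(d, Add(d, 1)) = Mul(d, Add(1, d)))
m = -4
Mul(m, Function('q')(-4, -5)) = Mul(-4, Mul(-4, Add(1, -4))) = Mul(-4, Mul(-4, -3)) = Mul(-4, 12) = -48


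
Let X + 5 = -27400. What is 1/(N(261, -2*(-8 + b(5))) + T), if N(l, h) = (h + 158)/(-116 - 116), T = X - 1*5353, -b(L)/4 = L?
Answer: -116/3800035 ≈ -3.0526e-5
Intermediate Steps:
X = -27405 (X = -5 - 27400 = -27405)
b(L) = -4*L
T = -32758 (T = -27405 - 1*5353 = -27405 - 5353 = -32758)
N(l, h) = -79/116 - h/232 (N(l, h) = (158 + h)/(-232) = (158 + h)*(-1/232) = -79/116 - h/232)
1/(N(261, -2*(-8 + b(5))) + T) = 1/((-79/116 - (-1)*(-8 - 4*5)/116) - 32758) = 1/((-79/116 - (-1)*(-8 - 20)/116) - 32758) = 1/((-79/116 - (-1)*(-28)/116) - 32758) = 1/((-79/116 - 1/232*56) - 32758) = 1/((-79/116 - 7/29) - 32758) = 1/(-107/116 - 32758) = 1/(-3800035/116) = -116/3800035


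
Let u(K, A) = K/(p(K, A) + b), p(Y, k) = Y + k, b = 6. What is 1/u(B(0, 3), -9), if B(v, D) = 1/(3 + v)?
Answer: -8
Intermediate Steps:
u(K, A) = K/(6 + A + K) (u(K, A) = K/((K + A) + 6) = K/((A + K) + 6) = K/(6 + A + K))
1/u(B(0, 3), -9) = 1/(1/((3 + 0)*(6 - 9 + 1/(3 + 0)))) = 1/(1/(3*(6 - 9 + 1/3))) = 1/(1/(3*(-8/3))) = 1/((1/3)*(-3/8)) = 1/(-1/8) = -8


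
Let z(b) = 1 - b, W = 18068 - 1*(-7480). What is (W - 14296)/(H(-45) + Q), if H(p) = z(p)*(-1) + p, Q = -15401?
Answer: -2813/3873 ≈ -0.72631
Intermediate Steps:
W = 25548 (W = 18068 + 7480 = 25548)
H(p) = -1 + 2*p (H(p) = (1 - p)*(-1) + p = (-1 + p) + p = -1 + 2*p)
(W - 14296)/(H(-45) + Q) = (25548 - 14296)/((-1 + 2*(-45)) - 15401) = 11252/((-1 - 90) - 15401) = 11252/(-91 - 15401) = 11252/(-15492) = 11252*(-1/15492) = -2813/3873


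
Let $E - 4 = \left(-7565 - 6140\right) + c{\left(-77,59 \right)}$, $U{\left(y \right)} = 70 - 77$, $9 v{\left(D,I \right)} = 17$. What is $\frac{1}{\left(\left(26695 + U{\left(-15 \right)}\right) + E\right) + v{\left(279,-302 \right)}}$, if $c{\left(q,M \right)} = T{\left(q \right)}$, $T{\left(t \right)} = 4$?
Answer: $\frac{9}{116936} \approx 7.6965 \cdot 10^{-5}$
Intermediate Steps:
$v{\left(D,I \right)} = \frac{17}{9}$ ($v{\left(D,I \right)} = \frac{1}{9} \cdot 17 = \frac{17}{9}$)
$U{\left(y \right)} = -7$
$c{\left(q,M \right)} = 4$
$E = -13697$ ($E = 4 + \left(\left(-7565 - 6140\right) + 4\right) = 4 + \left(-13705 + 4\right) = 4 - 13701 = -13697$)
$\frac{1}{\left(\left(26695 + U{\left(-15 \right)}\right) + E\right) + v{\left(279,-302 \right)}} = \frac{1}{\left(\left(26695 - 7\right) - 13697\right) + \frac{17}{9}} = \frac{1}{\left(26688 - 13697\right) + \frac{17}{9}} = \frac{1}{12991 + \frac{17}{9}} = \frac{1}{\frac{116936}{9}} = \frac{9}{116936}$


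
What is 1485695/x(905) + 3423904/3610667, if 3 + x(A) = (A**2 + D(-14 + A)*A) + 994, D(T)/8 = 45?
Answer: 9287513894229/4137160019272 ≈ 2.2449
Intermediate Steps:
D(T) = 360 (D(T) = 8*45 = 360)
x(A) = 991 + A**2 + 360*A (x(A) = -3 + ((A**2 + 360*A) + 994) = -3 + (994 + A**2 + 360*A) = 991 + A**2 + 360*A)
1485695/x(905) + 3423904/3610667 = 1485695/(991 + 905**2 + 360*905) + 3423904/3610667 = 1485695/(991 + 819025 + 325800) + 3423904*(1/3610667) = 1485695/1145816 + 3423904/3610667 = 9287513894229/4137160019272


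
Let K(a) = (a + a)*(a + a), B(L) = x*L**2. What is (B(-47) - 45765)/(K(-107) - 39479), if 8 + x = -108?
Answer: -302009/6317 ≈ -47.809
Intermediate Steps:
x = -116 (x = -8 - 108 = -116)
B(L) = -116*L**2
K(a) = 4*a**2 (K(a) = (2*a)*(2*a) = 4*a**2)
(B(-47) - 45765)/(K(-107) - 39479) = (-116*(-47)**2 - 45765)/(4*(-107)**2 - 39479) = (-116*2209 - 45765)/(4*11449 - 39479) = (-256244 - 45765)/(45796 - 39479) = -302009/6317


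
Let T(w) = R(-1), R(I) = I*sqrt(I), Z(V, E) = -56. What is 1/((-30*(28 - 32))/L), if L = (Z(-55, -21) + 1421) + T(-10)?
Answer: 91/8 - I/120 ≈ 11.375 - 0.0083333*I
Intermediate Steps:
R(I) = I**(3/2)
T(w) = -I (T(w) = (-1)**(3/2) = -I)
L = 1365 - I (L = (-56 + 1421) - I = 1365 - I ≈ 1365.0 - 1.0*I)
1/((-30*(28 - 32))/L) = 1/((-30*(28 - 32))/(1365 - I)) = 1/((-30*(-4))*((1365 + I)/1863226)) = 1/(120*((1365 + I)/1863226)) = 1/(60*(1365 + I)/931613) = 91/8 - I/120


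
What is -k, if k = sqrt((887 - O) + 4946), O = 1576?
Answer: -3*sqrt(473) ≈ -65.246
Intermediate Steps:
k = 3*sqrt(473) (k = sqrt((887 - 1*1576) + 4946) = sqrt((887 - 1576) + 4946) = sqrt(-689 + 4946) = sqrt(4257) = 3*sqrt(473) ≈ 65.246)
-k = -3*sqrt(473)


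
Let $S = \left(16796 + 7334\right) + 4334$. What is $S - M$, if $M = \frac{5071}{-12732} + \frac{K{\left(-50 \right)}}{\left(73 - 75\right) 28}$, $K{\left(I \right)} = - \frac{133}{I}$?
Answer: $\frac{36240932377}{1273200} \approx 28464.0$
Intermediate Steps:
$S = 28464$ ($S = 24130 + 4334 = 28464$)
$M = - \frac{567577}{1273200}$ ($M = \frac{5071}{-12732} + \frac{\left(-133\right) \frac{1}{-50}}{\left(73 - 75\right) 28} = 5071 \left(- \frac{1}{12732}\right) + \frac{\left(-133\right) \left(- \frac{1}{50}\right)}{\left(-2\right) 28} = - \frac{5071}{12732} + \frac{133}{50 \left(-56\right)} = - \frac{5071}{12732} + \frac{133}{50} \left(- \frac{1}{56}\right) = - \frac{5071}{12732} - \frac{19}{400} = - \frac{567577}{1273200} \approx -0.44579$)
$S - M = 28464 - - \frac{567577}{1273200} = 28464 + \frac{567577}{1273200} = \frac{36240932377}{1273200}$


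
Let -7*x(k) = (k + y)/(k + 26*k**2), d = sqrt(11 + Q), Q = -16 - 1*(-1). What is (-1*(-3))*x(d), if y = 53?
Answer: 4131/18935 + 471*I/37870 ≈ 0.21817 + 0.012437*I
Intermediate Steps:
Q = -15 (Q = -16 + 1 = -15)
d = 2*I (d = sqrt(11 - 15) = sqrt(-4) = 2*I ≈ 2.0*I)
x(k) = -(53 + k)/(7*(k + 26*k**2)) (x(k) = -(k + 53)/(7*(k + 26*k**2)) = -(53 + k)/(7*(k + 26*k**2)))
(-1*(-3))*x(d) = (-1*(-3))*((-53 - 2*I)/(7*((2*I))*(1 + 26*(2*I)))) = 3*((-I/2)*(-53 - 2*I)/(7*(1 + 52*I))) = 3*((-I/2)*((1 - 52*I)/2705)*(-53 - 2*I)/7) = 3*(-I*(1 - 52*I)*(-53 - 2*I)/37870) = -3*I*(1 - 52*I)*(-53 - 2*I)/37870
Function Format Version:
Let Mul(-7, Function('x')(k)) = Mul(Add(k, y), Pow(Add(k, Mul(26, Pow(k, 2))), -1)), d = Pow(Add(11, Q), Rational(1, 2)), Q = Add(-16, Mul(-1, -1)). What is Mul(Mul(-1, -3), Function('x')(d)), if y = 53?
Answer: Add(Rational(4131, 18935), Mul(Rational(471, 37870), I)) ≈ Add(0.21817, Mul(0.012437, I))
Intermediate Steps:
Q = -15 (Q = Add(-16, 1) = -15)
d = Mul(2, I) (d = Pow(Add(11, -15), Rational(1, 2)) = Pow(-4, Rational(1, 2)) = Mul(2, I) ≈ Mul(2.0000, I))
Function('x')(k) = Mul(Rational(-1, 7), Pow(Add(k, Mul(26, Pow(k, 2))), -1), Add(53, k)) (Function('x')(k) = Mul(Rational(-1, 7), Mul(Add(k, 53), Pow(Add(k, Mul(26, Pow(k, 2))), -1))) = Mul(Rational(-1, 7), Mul(Add(53, k), Pow(Add(k, Mul(26, Pow(k, 2))), -1))) = Mul(Rational(-1, 7), Mul(Pow(Add(k, Mul(26, Pow(k, 2))), -1), Add(53, k))) = Mul(Rational(-1, 7), Pow(Add(k, Mul(26, Pow(k, 2))), -1), Add(53, k)))
Mul(Mul(-1, -3), Function('x')(d)) = Mul(Mul(-1, -3), Mul(Rational(1, 7), Pow(Mul(2, I), -1), Pow(Add(1, Mul(26, Mul(2, I))), -1), Add(-53, Mul(-1, Mul(2, I))))) = Mul(3, Mul(Rational(1, 7), Mul(Rational(-1, 2), I), Pow(Add(1, Mul(52, I)), -1), Add(-53, Mul(-2, I)))) = Mul(3, Mul(Rational(1, 7), Mul(Rational(-1, 2), I), Mul(Rational(1, 2705), Add(1, Mul(-52, I))), Add(-53, Mul(-2, I)))) = Mul(3, Mul(Rational(-1, 37870), I, Add(1, Mul(-52, I)), Add(-53, Mul(-2, I)))) = Mul(Rational(-3, 37870), I, Add(1, Mul(-52, I)), Add(-53, Mul(-2, I)))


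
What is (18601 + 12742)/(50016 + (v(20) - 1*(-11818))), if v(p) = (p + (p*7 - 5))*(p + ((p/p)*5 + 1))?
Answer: 31343/65864 ≈ 0.47587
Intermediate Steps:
v(p) = (-5 + 8*p)*(6 + p) (v(p) = (p + (7*p - 5))*(p + (1*5 + 1)) = (p + (-5 + 7*p))*(p + (5 + 1)) = (-5 + 8*p)*(p + 6) = (-5 + 8*p)*(6 + p))
(18601 + 12742)/(50016 + (v(20) - 1*(-11818))) = (18601 + 12742)/(50016 + ((-30 + 8*20² + 43*20) - 1*(-11818))) = 31343/(50016 + ((-30 + 8*400 + 860) + 11818)) = 31343/(50016 + ((-30 + 3200 + 860) + 11818)) = 31343/(50016 + (4030 + 11818)) = 31343/(50016 + 15848) = 31343/65864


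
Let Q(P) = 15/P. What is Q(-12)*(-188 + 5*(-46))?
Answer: 1045/2 ≈ 522.50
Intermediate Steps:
Q(-12)*(-188 + 5*(-46)) = (15/(-12))*(-188 + 5*(-46)) = (15*(-1/12))*(-188 - 230) = -5/4*(-418) = 1045/2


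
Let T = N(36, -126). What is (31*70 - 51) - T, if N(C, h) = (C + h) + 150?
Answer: 2059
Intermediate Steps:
N(C, h) = 150 + C + h
T = 60 (T = 150 + 36 - 126 = 60)
(31*70 - 51) - T = (31*70 - 51) - 1*60 = (2170 - 51) - 60 = 2119 - 60 = 2059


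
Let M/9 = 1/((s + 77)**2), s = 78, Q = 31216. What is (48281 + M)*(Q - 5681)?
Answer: 5923869930638/4805 ≈ 1.2329e+9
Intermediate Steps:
M = 9/24025 (M = 9/((78 + 77)**2) = 9/(155**2) = 9/24025 ≈ 0.00037461)
(48281 + M)*(Q - 5681) = (48281 + 9/24025)*(31216 - 5681) = (1159951034/24025)*25535 = 5923869930638/4805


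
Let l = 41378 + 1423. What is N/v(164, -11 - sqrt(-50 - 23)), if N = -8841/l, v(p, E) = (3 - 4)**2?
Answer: -2947/14267 ≈ -0.20656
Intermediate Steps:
l = 42801
v(p, E) = 1 (v(p, E) = (-1)**2 = 1)
N = -2947/14267 (N = -8841/42801 = -8841*1/42801 = -2947/14267 ≈ -0.20656)
N/v(164, -11 - sqrt(-50 - 23)) = -2947/14267/1 = -2947/14267*1 = -2947/14267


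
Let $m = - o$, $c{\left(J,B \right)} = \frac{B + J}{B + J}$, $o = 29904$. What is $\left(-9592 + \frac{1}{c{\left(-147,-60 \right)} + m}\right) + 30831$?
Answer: $\frac{635109816}{29903} \approx 21239.0$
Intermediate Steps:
$c{\left(J,B \right)} = 1$
$m = -29904$ ($m = \left(-1\right) 29904 = -29904$)
$\left(-9592 + \frac{1}{c{\left(-147,-60 \right)} + m}\right) + 30831 = \left(-9592 + \frac{1}{1 - 29904}\right) + 30831 = \left(-9592 + \frac{1}{-29903}\right) + 30831 = \left(-9592 - \frac{1}{29903}\right) + 30831 = - \frac{286829577}{29903} + 30831 = \frac{635109816}{29903}$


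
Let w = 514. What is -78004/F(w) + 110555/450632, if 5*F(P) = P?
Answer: -87849333685/115812424 ≈ -758.55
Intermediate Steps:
F(P) = P/5
-78004/F(w) + 110555/450632 = -78004/((⅕)*514) + 110555/450632 = -78004/514/5 + 110555*(1/450632) = -78004*5/514 + 110555/450632 = -195010/257 + 110555/450632 = -87849333685/115812424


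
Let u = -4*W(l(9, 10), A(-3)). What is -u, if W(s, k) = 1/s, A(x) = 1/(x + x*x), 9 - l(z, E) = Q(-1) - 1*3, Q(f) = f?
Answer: 4/13 ≈ 0.30769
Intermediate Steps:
l(z, E) = 13 (l(z, E) = 9 - (-1 - 1*3) = 9 - (-1 - 3) = 9 - 1*(-4) = 9 + 4 = 13)
A(x) = 1/(x + x²)
u = -4/13 ≈ -0.30769
-u = -1*(-4/13) = 4/13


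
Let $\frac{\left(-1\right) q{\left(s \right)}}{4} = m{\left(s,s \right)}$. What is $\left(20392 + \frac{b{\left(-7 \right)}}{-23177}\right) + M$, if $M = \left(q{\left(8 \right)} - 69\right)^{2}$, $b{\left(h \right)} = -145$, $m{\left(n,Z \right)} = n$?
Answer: $\frac{709054106}{23177} \approx 30593.0$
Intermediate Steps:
$q{\left(s \right)} = - 4 s$
$M = 10201$ ($M = \left(\left(-4\right) 8 - 69\right)^{2} = \left(-32 - 69\right)^{2} = \left(-101\right)^{2} = 10201$)
$\left(20392 + \frac{b{\left(-7 \right)}}{-23177}\right) + M = \left(20392 - \frac{145}{-23177}\right) + 10201 = \left(20392 - - \frac{145}{23177}\right) + 10201 = \left(20392 + \frac{145}{23177}\right) + 10201 = \frac{472625529}{23177} + 10201 = \frac{709054106}{23177}$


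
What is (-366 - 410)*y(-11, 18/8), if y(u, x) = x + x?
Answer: -3492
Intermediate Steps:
y(u, x) = 2*x
(-366 - 410)*y(-11, 18/8) = (-366 - 410)*(2*(18/8)) = -1552*18*(⅛) = -1552*9/4 = -776*9/2 = -3492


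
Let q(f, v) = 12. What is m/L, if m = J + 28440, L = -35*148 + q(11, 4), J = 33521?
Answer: -61961/5168 ≈ -11.989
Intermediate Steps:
L = -5168 (L = -35*148 + 12 = -5180 + 12 = -5168)
m = 61961 (m = 33521 + 28440 = 61961)
m/L = 61961/(-5168) = 61961*(-1/5168) = -61961/5168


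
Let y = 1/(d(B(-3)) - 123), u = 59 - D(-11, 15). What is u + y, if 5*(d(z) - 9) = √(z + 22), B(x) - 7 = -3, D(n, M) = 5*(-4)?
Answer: 12831098/162437 - 5*√26/324874 ≈ 78.991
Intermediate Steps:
D(n, M) = -20
B(x) = 4 (B(x) = 7 - 3 = 4)
d(z) = 9 + √(22 + z)/5 (d(z) = 9 + √(z + 22)/5 = 9 + √(22 + z)/5)
u = 79 (u = 59 - 1*(-20) = 59 + 20 = 79)
y = 1/(-114 + √26/5) (y = 1/((9 + √(22 + 4)/5) - 123) = 1/((9 + √26/5) - 123) = 1/(-114 + √26/5) ≈ -0.0088511)
u + y = 79 + (-1425/162437 - 5*√26/324874) = 12831098/162437 - 5*√26/324874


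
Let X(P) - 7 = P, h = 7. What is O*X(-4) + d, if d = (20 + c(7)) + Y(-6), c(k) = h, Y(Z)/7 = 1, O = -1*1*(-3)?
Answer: 43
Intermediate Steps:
O = 3 (O = -1*(-3) = 3)
Y(Z) = 7 (Y(Z) = 7*1 = 7)
c(k) = 7
X(P) = 7 + P
d = 34 (d = (20 + 7) + 7 = 27 + 7 = 34)
O*X(-4) + d = 3*(7 - 4) + 34 = 3*3 + 34 = 9 + 34 = 43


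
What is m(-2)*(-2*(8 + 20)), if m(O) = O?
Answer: 112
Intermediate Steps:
m(-2)*(-2*(8 + 20)) = -(-4)*(8 + 20) = -(-4)*28 = -2*(-56) = 112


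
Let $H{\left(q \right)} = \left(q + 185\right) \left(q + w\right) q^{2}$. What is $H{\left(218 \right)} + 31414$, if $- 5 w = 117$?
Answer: $\frac{18635220426}{5} \approx 3.727 \cdot 10^{9}$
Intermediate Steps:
$w = - \frac{117}{5}$ ($w = \left(- \frac{1}{5}\right) 117 = - \frac{117}{5} \approx -23.4$)
$H{\left(q \right)} = q^{2} \left(185 + q\right) \left(- \frac{117}{5} + q\right)$ ($H{\left(q \right)} = \left(q + 185\right) \left(q - \frac{117}{5}\right) q^{2} = \left(185 + q\right) \left(- \frac{117}{5} + q\right) q^{2} = q^{2} \left(185 + q\right) \left(- \frac{117}{5} + q\right)$)
$H{\left(218 \right)} + 31414 = 218^{2} \left(-4329 + 218^{2} + \frac{808}{5} \cdot 218\right) + 31414 = 47524 \left(-4329 + 47524 + \frac{176144}{5}\right) + 31414 = 47524 \cdot \frac{392119}{5} + 31414 = \frac{18635063356}{5} + 31414 = \frac{18635220426}{5}$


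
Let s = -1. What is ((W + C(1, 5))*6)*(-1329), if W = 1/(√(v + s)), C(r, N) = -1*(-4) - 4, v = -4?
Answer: 7974*I*√5/5 ≈ 3566.1*I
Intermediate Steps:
C(r, N) = 0 (C(r, N) = 4 - 4 = 0)
W = -I*√5/5 (W = 1/(√(-4 - 1)) = 1/(√(-5)) = 1/(I*√5) = -I*√5/5 ≈ -0.44721*I)
((W + C(1, 5))*6)*(-1329) = ((-I*√5/5 + 0)*6)*(-1329) = (-I*√5/5*6)*(-1329) = -6*I*√5/5*(-1329) = 7974*I*√5/5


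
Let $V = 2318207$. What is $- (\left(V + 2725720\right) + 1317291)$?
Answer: $-6361218$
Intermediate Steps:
$- (\left(V + 2725720\right) + 1317291) = - (\left(2318207 + 2725720\right) + 1317291) = - (5043927 + 1317291) = \left(-1\right) 6361218 = -6361218$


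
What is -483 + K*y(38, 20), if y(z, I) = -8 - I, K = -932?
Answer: 25613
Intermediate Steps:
-483 + K*y(38, 20) = -483 - 932*(-8 - 1*20) = -483 - 932*(-8 - 20) = -483 - 932*(-28) = -483 + 26096 = 25613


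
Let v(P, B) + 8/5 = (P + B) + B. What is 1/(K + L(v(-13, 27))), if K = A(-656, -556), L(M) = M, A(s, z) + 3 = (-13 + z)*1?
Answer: -5/2663 ≈ -0.0018776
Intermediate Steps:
A(s, z) = -16 + z (A(s, z) = -3 + (-13 + z)*1 = -3 + (-13 + z) = -16 + z)
v(P, B) = -8/5 + P + 2*B (v(P, B) = -8/5 + ((P + B) + B) = -8/5 + ((B + P) + B) = -8/5 + (P + 2*B) = -8/5 + P + 2*B)
K = -572 (K = -16 - 556 = -572)
1/(K + L(v(-13, 27))) = 1/(-572 + (-8/5 - 13 + 2*27)) = 1/(-572 + (-8/5 - 13 + 54)) = 1/(-572 + 197/5) = 1/(-2663/5) = -5/2663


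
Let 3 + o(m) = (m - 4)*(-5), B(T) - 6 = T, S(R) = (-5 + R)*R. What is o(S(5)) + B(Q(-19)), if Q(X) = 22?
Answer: 45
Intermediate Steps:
S(R) = R*(-5 + R)
B(T) = 6 + T
o(m) = 17 - 5*m (o(m) = -3 + (m - 4)*(-5) = -3 + (-4 + m)*(-5) = -3 + (20 - 5*m) = 17 - 5*m)
o(S(5)) + B(Q(-19)) = (17 - 25*(-5 + 5)) + (6 + 22) = (17 - 25*0) + 28 = (17 - 5*0) + 28 = (17 + 0) + 28 = 17 + 28 = 45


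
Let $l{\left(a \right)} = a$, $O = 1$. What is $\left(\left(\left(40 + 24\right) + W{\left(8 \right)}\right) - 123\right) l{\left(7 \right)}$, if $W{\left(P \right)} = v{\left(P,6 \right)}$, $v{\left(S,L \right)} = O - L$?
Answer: $-448$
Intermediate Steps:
$v{\left(S,L \right)} = 1 - L$
$W{\left(P \right)} = -5$ ($W{\left(P \right)} = 1 - 6 = -5$)
$\left(\left(\left(40 + 24\right) + W{\left(8 \right)}\right) - 123\right) l{\left(7 \right)} = \left(\left(\left(40 + 24\right) - 5\right) - 123\right) 7 = \left(\left(64 - 5\right) - 123\right) 7 = \left(59 - 123\right) 7 = \left(-64\right) 7 = -448$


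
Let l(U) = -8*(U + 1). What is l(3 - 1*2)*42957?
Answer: -687312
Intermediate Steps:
l(U) = -8 - 8*U (l(U) = -8*(1 + U) = -8 - 8*U)
l(3 - 1*2)*42957 = (-8 - 8*(3 - 1*2))*42957 = (-8 - 8*(3 - 2))*42957 = (-8 - 8*1)*42957 = (-8 - 8)*42957 = -16*42957 = -687312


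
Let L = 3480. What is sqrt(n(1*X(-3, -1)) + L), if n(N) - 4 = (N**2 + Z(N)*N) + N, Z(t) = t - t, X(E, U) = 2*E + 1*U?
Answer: sqrt(3526) ≈ 59.380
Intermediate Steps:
X(E, U) = U + 2*E (X(E, U) = 2*E + U = U + 2*E)
Z(t) = 0
n(N) = 4 + N + N**2 (n(N) = 4 + ((N**2 + 0*N) + N) = 4 + ((N**2 + 0) + N) = 4 + (N**2 + N) = 4 + (N + N**2) = 4 + N + N**2)
sqrt(n(1*X(-3, -1)) + L) = sqrt((4 + 1*(-1 + 2*(-3)) + (1*(-1 + 2*(-3)))**2) + 3480) = sqrt((4 + 1*(-1 - 6) + (1*(-1 - 6))**2) + 3480) = sqrt((4 + 1*(-7) + (1*(-7))**2) + 3480) = sqrt((4 - 7 + (-7)**2) + 3480) = sqrt((4 - 7 + 49) + 3480) = sqrt(46 + 3480) = sqrt(3526)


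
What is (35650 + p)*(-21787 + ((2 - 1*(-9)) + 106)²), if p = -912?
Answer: -281308324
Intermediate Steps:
(35650 + p)*(-21787 + ((2 - 1*(-9)) + 106)²) = (35650 - 912)*(-21787 + ((2 - 1*(-9)) + 106)²) = 34738*(-21787 + ((2 + 9) + 106)²) = 34738*(-21787 + (11 + 106)²) = 34738*(-21787 + 117²) = 34738*(-21787 + 13689) = 34738*(-8098) = -281308324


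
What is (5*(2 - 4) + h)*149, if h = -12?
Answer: -3278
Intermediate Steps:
(5*(2 - 4) + h)*149 = (5*(2 - 4) - 12)*149 = (5*(-2) - 12)*149 = (-10 - 12)*149 = -22*149 = -3278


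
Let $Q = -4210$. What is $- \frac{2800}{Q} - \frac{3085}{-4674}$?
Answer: $\frac{2607505}{1967754} \approx 1.3251$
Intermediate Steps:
$- \frac{2800}{Q} - \frac{3085}{-4674} = - \frac{2800}{-4210} - \frac{3085}{-4674} = \left(-2800\right) \left(- \frac{1}{4210}\right) - - \frac{3085}{4674} = \frac{280}{421} + \frac{3085}{4674} = \frac{2607505}{1967754}$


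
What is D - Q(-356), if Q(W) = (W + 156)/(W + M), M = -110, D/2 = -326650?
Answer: -152219000/233 ≈ -6.5330e+5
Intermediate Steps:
D = -653300 (D = 2*(-326650) = -653300)
Q(W) = (156 + W)/(-110 + W) (Q(W) = (W + 156)/(W - 110) = (156 + W)/(-110 + W))
D - Q(-356) = -653300 - (156 - 356)/(-110 - 356) = -653300 - (-200)/(-466) = -653300 - (-1)*(-200)/466 = -653300 - 1*100/233 = -653300 - 100/233 = -152219000/233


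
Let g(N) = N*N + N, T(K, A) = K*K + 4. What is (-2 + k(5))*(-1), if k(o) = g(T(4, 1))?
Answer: -418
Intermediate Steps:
T(K, A) = 4 + K² (T(K, A) = K² + 4 = 4 + K²)
g(N) = N + N² (g(N) = N² + N = N + N²)
k(o) = 420 (k(o) = (4 + 4²)*(1 + (4 + 4²)) = (4 + 16)*(1 + (4 + 16)) = 20*(1 + 20) = 20*21 = 420)
(-2 + k(5))*(-1) = (-2 + 420)*(-1) = 418*(-1) = -418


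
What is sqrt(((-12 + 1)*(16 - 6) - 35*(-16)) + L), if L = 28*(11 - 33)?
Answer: I*sqrt(166) ≈ 12.884*I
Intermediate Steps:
L = -616 (L = 28*(-22) = -616)
sqrt(((-12 + 1)*(16 - 6) - 35*(-16)) + L) = sqrt(((-12 + 1)*(16 - 6) - 35*(-16)) - 616) = sqrt((-11*10 + 560) - 616) = sqrt((-110 + 560) - 616) = sqrt(450 - 616) = sqrt(-166) = I*sqrt(166)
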